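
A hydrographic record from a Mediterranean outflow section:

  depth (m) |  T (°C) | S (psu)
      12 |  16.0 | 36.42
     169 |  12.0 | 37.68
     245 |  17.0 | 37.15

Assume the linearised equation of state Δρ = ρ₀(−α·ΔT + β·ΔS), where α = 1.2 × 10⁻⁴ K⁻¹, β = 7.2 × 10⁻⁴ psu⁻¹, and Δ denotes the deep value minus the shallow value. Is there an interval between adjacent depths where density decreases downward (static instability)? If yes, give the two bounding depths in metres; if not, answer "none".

Evaluate Δρ/ρ₀ = −αΔT + βΔS across each adjacent pair:
  12–169 m: −αΔT+βΔS = −(1.2 × 10⁻⁴)(-4.0)+(7.2 × 10⁻⁴)(+1.26) = 1.4 × 10⁻³ → stable
  169–245 m: −αΔT+βΔS = −(1.2 × 10⁻⁴)(+5.0)+(7.2 × 10⁻⁴)(-0.53) = -9.8 × 10⁻⁴ → UNSTABLE
The 169–245 m interval has Δρ < 0: lighter water underlies denser water.

169–245 m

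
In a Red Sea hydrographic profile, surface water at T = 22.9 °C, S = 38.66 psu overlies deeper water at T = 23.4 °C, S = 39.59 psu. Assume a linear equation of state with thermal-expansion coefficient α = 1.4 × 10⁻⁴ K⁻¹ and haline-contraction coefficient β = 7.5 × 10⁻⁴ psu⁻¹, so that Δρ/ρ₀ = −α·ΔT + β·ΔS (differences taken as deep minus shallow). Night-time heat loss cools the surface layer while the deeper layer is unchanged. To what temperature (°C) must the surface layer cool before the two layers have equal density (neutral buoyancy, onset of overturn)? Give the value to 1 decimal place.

Neutral buoyancy requires Δρ = 0, i.e. −α(T_deep − T_surf′) + β(S_deep − S_surf) = 0.
T_surf′ = T_deep − (β/α)·ΔS = 23.4 − (7.5 × 10⁻⁴/1.4 × 10⁻⁴)·(+0.93) = 18.418 °C.
Cooling required: 22.9 − (18.418) = 4.482 °C.

18.4 °C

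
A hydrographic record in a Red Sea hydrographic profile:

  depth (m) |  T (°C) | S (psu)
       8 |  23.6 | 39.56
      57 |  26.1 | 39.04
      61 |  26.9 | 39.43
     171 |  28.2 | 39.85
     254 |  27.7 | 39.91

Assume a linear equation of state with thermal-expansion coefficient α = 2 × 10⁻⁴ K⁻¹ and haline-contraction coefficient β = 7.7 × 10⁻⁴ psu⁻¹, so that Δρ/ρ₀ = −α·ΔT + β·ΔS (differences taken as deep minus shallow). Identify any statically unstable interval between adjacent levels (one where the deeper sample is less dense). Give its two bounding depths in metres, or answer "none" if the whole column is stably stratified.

8–57 m

Evaluate Δρ/ρ₀ = −αΔT + βΔS across each adjacent pair:
  8–57 m: −αΔT+βΔS = −(2 × 10⁻⁴)(+2.5)+(7.7 × 10⁻⁴)(-0.52) = -9.0 × 10⁻⁴ → UNSTABLE
  57–61 m: −αΔT+βΔS = −(2 × 10⁻⁴)(+0.8)+(7.7 × 10⁻⁴)(+0.39) = 1.4 × 10⁻⁴ → stable
  61–171 m: −αΔT+βΔS = −(2 × 10⁻⁴)(+1.3)+(7.7 × 10⁻⁴)(+0.42) = 6.3 × 10⁻⁵ → stable
  171–254 m: −αΔT+βΔS = −(2 × 10⁻⁴)(-0.5)+(7.7 × 10⁻⁴)(+0.06) = 1.5 × 10⁻⁴ → stable
The 8–57 m interval has Δρ < 0: lighter water underlies denser water.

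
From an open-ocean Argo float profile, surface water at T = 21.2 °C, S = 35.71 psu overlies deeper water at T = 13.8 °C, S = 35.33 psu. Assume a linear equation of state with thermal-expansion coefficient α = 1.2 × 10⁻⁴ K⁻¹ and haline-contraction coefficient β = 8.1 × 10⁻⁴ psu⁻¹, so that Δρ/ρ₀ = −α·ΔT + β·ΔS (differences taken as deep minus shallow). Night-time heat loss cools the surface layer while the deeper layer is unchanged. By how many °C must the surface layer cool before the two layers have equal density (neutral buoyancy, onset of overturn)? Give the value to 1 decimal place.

4.8 °C

Neutral buoyancy requires Δρ = 0, i.e. −α(T_deep − T_surf′) + β(S_deep − S_surf) = 0.
T_surf′ = T_deep − (β/α)·ΔS = 13.8 − (8.1 × 10⁻⁴/1.2 × 10⁻⁴)·(-0.38) = 16.365 °C.
Cooling required: 21.2 − (16.365) = 4.835 °C.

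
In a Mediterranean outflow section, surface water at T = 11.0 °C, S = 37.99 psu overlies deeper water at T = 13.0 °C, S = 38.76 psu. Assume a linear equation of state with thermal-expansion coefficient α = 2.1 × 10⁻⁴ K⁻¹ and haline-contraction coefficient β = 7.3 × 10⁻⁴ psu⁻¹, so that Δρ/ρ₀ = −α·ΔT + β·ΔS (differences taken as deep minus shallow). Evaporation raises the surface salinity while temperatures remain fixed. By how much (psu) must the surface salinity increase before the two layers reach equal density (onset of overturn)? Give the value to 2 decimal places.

0.19 psu

Neutral buoyancy requires −α(T_deep − T_surf) + β(S_deep − S_surf′) = 0.
S_surf′ = S_deep − (α/β)·ΔT = 38.76 − (2.1 × 10⁻⁴/7.3 × 10⁻⁴)·(+2.0) = 38.1847 psu.
Increase required: 38.1847 − 37.99 = 0.1947 psu.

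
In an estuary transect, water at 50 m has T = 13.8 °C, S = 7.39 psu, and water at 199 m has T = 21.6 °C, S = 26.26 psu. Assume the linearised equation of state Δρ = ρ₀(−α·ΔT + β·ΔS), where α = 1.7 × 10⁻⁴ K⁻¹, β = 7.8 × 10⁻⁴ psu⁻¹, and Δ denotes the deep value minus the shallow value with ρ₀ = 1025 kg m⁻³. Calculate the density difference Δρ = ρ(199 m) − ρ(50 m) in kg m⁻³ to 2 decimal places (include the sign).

ΔT = +7.8 K, ΔS = +18.87 psu (deep − shallow).
Δρ/ρ₀ = −(1.7 × 10⁻⁴)(+7.8) + (7.8 × 10⁻⁴)(+18.87) = 0.0133926.
Δρ = 1025 × (0.0133926) = +13.73 kg m⁻³.
Positive Δρ: denser below, stable.

+13.73 kg m⁻³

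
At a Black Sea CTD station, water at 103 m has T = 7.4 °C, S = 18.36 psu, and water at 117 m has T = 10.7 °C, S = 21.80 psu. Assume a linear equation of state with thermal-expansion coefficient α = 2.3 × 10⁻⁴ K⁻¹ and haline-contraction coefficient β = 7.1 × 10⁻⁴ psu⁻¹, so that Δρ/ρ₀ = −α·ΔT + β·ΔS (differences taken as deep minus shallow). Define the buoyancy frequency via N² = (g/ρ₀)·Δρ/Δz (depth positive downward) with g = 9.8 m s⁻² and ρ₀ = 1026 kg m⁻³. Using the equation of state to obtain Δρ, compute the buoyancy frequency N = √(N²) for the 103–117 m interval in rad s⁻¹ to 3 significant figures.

ΔT = +3.3 K, ΔS = +3.44 psu (deep − shallow).
Δρ/ρ₀ = −αΔT + βΔS = -7.59 × 10⁻⁴ + 2.4424 × 10⁻³ = 1.6834 × 10⁻³, so Δρ ≈ 1.727 kg m⁻³.
N² = (g/ρ₀)·Δρ/Δz = g·(Δρ/ρ₀)/Δz = 9.8 × 1.6834 × 10⁻³ / 14 = 1.1784 × 10⁻³ s⁻².
N = √(1.1784 × 10⁻³) = 0.034328 rad s⁻¹ ≈ 0.0343 rad s⁻¹.

0.0343 rad s⁻¹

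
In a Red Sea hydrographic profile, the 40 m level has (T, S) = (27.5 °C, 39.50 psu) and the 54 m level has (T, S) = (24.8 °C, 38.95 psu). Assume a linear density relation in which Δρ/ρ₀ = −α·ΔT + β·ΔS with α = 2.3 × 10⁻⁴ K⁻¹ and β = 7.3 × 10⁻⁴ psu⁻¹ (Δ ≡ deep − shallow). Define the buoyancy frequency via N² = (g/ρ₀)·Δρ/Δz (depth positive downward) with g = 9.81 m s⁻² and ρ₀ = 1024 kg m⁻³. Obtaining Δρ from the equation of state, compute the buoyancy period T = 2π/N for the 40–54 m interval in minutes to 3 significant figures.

ΔT = -2.7 K, ΔS = -0.55 psu (deep − shallow).
Δρ/ρ₀ = −αΔT + βΔS = 6.21 × 10⁻⁴ − 4.015 × 10⁻⁴ = 2.195 × 10⁻⁴, so Δρ ≈ 0.2248 kg m⁻³.
N² = (g/ρ₀)·Δρ/Δz = g·(Δρ/ρ₀)/Δz = 9.81 × 2.195 × 10⁻⁴ / 14 = 1.5381 × 10⁻⁴ s⁻².
N = √(1.5381 × 10⁻⁴) = 0.012402 rad s⁻¹ → T = 2π/N = 506.63 s = 8.4438 min ≈ 8.44 min.

8.44 min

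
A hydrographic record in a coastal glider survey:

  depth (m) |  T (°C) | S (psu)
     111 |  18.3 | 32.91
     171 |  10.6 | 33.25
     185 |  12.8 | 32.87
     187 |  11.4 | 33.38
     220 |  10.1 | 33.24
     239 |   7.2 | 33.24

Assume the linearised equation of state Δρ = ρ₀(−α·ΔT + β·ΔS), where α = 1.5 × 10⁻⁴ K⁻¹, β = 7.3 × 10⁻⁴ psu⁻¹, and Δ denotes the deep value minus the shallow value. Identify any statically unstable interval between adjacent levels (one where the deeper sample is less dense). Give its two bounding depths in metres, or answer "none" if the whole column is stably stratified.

Evaluate Δρ/ρ₀ = −αΔT + βΔS across each adjacent pair:
  111–171 m: −αΔT+βΔS = −(1.5 × 10⁻⁴)(-7.7)+(7.3 × 10⁻⁴)(+0.34) = 1.4 × 10⁻³ → stable
  171–185 m: −αΔT+βΔS = −(1.5 × 10⁻⁴)(+2.2)+(7.3 × 10⁻⁴)(-0.38) = -6.1 × 10⁻⁴ → UNSTABLE
  185–187 m: −αΔT+βΔS = −(1.5 × 10⁻⁴)(-1.4)+(7.3 × 10⁻⁴)(+0.51) = 5.8 × 10⁻⁴ → stable
  187–220 m: −αΔT+βΔS = −(1.5 × 10⁻⁴)(-1.3)+(7.3 × 10⁻⁴)(-0.14) = 9.3 × 10⁻⁵ → stable
  220–239 m: −αΔT+βΔS = −(1.5 × 10⁻⁴)(-2.9)+(7.3 × 10⁻⁴)(+0.00) = 4.3 × 10⁻⁴ → stable
The 171–185 m interval has Δρ < 0: lighter water underlies denser water.

171–185 m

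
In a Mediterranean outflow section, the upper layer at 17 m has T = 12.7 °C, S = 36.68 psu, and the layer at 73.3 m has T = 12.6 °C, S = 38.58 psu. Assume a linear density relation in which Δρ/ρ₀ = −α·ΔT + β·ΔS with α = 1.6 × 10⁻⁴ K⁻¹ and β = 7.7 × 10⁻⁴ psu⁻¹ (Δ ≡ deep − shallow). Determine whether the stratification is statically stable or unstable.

stable

ΔT = 12.6 − 12.7 = -0.1 K and ΔS = 38.58 − 36.68 = +1.90 psu (deep − shallow).
−αΔT = 1.60 × 10⁻⁵; βΔS = 1.463 × 10⁻³; sum Δρ/ρ₀ = 1.479 × 10⁻³.
Δρ/ρ₀ > 0, so Δρ > 0: deeper water is denser → statically stable.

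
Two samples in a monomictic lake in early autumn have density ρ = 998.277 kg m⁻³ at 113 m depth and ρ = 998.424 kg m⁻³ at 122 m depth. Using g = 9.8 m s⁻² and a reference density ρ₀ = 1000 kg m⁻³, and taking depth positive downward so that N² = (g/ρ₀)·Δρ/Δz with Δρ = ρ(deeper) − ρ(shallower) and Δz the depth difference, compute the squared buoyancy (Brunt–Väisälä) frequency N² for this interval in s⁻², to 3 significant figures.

1.60 × 10⁻⁴ s⁻²

Δρ = 998.424 − 998.277 = 0.147 kg m⁻³ over Δz = 122 − 113 = 9 m.
N² = (9.8/1000) × (0.147/9) = 1.6007 × 10⁻⁴ s⁻² ≈ 1.60 × 10⁻⁴ s⁻².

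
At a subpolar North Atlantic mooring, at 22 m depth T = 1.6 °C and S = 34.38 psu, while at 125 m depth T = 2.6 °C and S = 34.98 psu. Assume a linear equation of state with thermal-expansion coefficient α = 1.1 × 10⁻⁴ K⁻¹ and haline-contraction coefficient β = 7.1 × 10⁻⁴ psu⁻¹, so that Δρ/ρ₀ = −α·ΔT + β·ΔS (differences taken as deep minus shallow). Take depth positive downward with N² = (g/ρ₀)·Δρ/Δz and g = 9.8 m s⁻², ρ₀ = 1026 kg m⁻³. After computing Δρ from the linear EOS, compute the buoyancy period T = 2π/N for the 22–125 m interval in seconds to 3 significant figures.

1.15 × 10³ s

ΔT = +1.0 K, ΔS = +0.60 psu (deep − shallow).
Δρ/ρ₀ = −αΔT + βΔS = -1.10 × 10⁻⁴ + 4.26 × 10⁻⁴ = 3.16 × 10⁻⁴, so Δρ ≈ 0.3242 kg m⁻³.
N² = (g/ρ₀)·Δρ/Δz = g·(Δρ/ρ₀)/Δz = 9.8 × 3.16 × 10⁻⁴ / 103 = 3.0066 × 10⁻⁵ s⁻².
N = √(3.0066 × 10⁻⁵) = 5.4832 × 10⁻³ rad s⁻¹ → T = 2π/N = 1.1459 × 10³ s ≈ 1.15 × 10³ s.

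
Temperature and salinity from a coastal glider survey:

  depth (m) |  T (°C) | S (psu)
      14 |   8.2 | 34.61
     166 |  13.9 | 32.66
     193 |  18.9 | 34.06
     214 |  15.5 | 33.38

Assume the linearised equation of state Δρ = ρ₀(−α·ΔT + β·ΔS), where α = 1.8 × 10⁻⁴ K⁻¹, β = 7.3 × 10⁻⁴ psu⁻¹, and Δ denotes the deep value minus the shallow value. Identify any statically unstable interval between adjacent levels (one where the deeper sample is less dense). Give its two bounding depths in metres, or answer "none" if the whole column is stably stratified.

Evaluate Δρ/ρ₀ = −αΔT + βΔS across each adjacent pair:
  14–166 m: −αΔT+βΔS = −(1.8 × 10⁻⁴)(+5.7)+(7.3 × 10⁻⁴)(-1.95) = -2.4 × 10⁻³ → UNSTABLE
  166–193 m: −αΔT+βΔS = −(1.8 × 10⁻⁴)(+5.0)+(7.3 × 10⁻⁴)(+1.40) = 1.2 × 10⁻⁴ → stable
  193–214 m: −αΔT+βΔS = −(1.8 × 10⁻⁴)(-3.4)+(7.3 × 10⁻⁴)(-0.68) = 1.2 × 10⁻⁴ → stable
The 14–166 m interval has Δρ < 0: lighter water underlies denser water.

14–166 m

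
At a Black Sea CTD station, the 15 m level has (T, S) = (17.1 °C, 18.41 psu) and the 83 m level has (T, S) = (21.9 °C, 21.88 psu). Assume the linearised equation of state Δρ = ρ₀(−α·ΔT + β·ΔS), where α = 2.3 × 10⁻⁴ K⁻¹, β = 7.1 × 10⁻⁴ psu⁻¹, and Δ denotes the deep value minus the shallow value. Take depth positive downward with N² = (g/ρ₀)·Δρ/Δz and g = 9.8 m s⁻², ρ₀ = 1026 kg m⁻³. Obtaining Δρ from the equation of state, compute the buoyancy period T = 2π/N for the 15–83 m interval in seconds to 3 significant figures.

449 s

ΔT = +4.8 K, ΔS = +3.47 psu (deep − shallow).
Δρ/ρ₀ = −αΔT + βΔS = -1.104 × 10⁻³ + 2.4637 × 10⁻³ = 1.3597 × 10⁻³, so Δρ ≈ 1.395 kg m⁻³.
N² = (g/ρ₀)·Δρ/Δz = g·(Δρ/ρ₀)/Δz = 9.8 × 1.3597 × 10⁻³ / 68 = 1.9596 × 10⁻⁴ s⁻².
N = √(1.9596 × 10⁻⁴) = 0.013999 rad s⁻¹ → T = 2π/N = 448.83 s ≈ 449 s.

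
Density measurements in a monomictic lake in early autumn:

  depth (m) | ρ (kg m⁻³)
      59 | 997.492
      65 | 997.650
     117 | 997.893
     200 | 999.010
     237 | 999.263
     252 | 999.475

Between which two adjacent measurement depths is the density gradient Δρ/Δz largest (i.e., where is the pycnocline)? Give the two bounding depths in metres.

Compute the density gradient over each adjacent pair:
  59–65 m: Δρ/Δz = 0.158/6 = 0.026 kg m⁻⁴
  65–117 m: Δρ/Δz = 0.243/52 = 4.7 × 10⁻³ kg m⁻⁴
  117–200 m: Δρ/Δz = 1.117/83 = 0.013 kg m⁻⁴
  200–237 m: Δρ/Δz = 0.253/37 = 6.8 × 10⁻³ kg m⁻⁴
  237–252 m: Δρ/Δz = 0.212/15 = 0.014 kg m⁻⁴
The largest gradient is in the 59–65 m interval — the pycnocline.

59–65 m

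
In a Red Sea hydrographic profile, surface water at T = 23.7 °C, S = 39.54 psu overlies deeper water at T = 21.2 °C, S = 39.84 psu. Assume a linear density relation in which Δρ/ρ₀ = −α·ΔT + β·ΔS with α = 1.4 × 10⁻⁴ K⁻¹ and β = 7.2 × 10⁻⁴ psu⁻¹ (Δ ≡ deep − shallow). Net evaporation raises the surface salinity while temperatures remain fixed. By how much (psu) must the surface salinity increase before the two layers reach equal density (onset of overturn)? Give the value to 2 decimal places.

0.79 psu

Neutral buoyancy requires −α(T_deep − T_surf) + β(S_deep − S_surf′) = 0.
S_surf′ = S_deep − (α/β)·ΔT = 39.84 − (1.4 × 10⁻⁴/7.2 × 10⁻⁴)·(-2.5) = 40.3261 psu.
Increase required: 40.3261 − 39.54 = 0.7861 psu.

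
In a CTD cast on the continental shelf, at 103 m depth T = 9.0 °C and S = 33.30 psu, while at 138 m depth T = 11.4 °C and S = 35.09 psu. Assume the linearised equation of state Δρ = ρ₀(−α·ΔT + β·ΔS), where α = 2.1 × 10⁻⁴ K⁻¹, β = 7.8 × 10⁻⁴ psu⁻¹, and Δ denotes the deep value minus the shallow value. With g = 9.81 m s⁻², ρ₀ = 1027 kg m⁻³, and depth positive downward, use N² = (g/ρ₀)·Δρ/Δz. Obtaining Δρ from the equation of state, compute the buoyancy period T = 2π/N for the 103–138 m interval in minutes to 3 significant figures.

ΔT = +2.4 K, ΔS = +1.79 psu (deep − shallow).
Δρ/ρ₀ = −αΔT + βΔS = -5.04 × 10⁻⁴ + 1.3962 × 10⁻³ = 8.922 × 10⁻⁴, so Δρ ≈ 0.9163 kg m⁻³.
N² = (g/ρ₀)·Δρ/Δz = g·(Δρ/ρ₀)/Δz = 9.81 × 8.922 × 10⁻⁴ / 35 = 2.5007 × 10⁻⁴ s⁻².
N = √(2.5007 × 10⁻⁴) = 0.015814 rad s⁻¹ → T = 2π/N = 397.32 s = 6.6220 min ≈ 6.62 min.

6.62 min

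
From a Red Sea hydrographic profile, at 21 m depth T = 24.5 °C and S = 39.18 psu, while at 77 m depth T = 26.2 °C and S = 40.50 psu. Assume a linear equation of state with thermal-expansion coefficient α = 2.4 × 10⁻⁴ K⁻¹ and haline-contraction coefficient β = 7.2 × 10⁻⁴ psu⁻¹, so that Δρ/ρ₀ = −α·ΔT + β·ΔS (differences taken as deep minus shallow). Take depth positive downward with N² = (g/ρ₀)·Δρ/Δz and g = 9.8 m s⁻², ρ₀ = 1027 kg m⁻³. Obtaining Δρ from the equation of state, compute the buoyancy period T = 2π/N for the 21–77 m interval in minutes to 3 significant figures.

10.7 min

ΔT = +1.7 K, ΔS = +1.32 psu (deep − shallow).
Δρ/ρ₀ = −αΔT + βΔS = -4.08 × 10⁻⁴ + 9.504 × 10⁻⁴ = 5.424 × 10⁻⁴, so Δρ ≈ 0.5570 kg m⁻³.
N² = (g/ρ₀)·Δρ/Δz = g·(Δρ/ρ₀)/Δz = 9.8 × 5.424 × 10⁻⁴ / 56 = 9.4920 × 10⁻⁵ s⁻².
N = √(9.4920 × 10⁻⁵) = 9.7427 × 10⁻³ rad s⁻¹ → T = 2π/N = 644.91 s = 10.748 min ≈ 10.7 min.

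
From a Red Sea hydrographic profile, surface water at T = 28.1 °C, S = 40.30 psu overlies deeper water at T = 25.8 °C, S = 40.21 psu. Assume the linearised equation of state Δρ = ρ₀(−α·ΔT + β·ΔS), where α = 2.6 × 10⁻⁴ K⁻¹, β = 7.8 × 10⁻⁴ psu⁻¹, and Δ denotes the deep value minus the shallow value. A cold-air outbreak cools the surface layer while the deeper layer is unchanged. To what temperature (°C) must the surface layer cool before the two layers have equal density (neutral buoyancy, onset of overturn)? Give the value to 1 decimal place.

Neutral buoyancy requires Δρ = 0, i.e. −α(T_deep − T_surf′) + β(S_deep − S_surf) = 0.
T_surf′ = T_deep − (β/α)·ΔS = 25.8 − (7.8 × 10⁻⁴/2.6 × 10⁻⁴)·(-0.09) = 26.070 °C.
Cooling required: 28.1 − (26.070) = 2.030 °C.

26.1 °C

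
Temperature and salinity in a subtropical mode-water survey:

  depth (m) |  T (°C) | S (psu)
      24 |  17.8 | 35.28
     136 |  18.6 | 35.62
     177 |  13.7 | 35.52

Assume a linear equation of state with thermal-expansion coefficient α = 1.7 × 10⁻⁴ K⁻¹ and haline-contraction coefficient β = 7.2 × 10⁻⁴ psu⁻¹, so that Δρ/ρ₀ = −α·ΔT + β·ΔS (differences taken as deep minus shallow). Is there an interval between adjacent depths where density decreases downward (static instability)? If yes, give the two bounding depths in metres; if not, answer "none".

Evaluate Δρ/ρ₀ = −αΔT + βΔS across each adjacent pair:
  24–136 m: −αΔT+βΔS = −(1.7 × 10⁻⁴)(+0.8)+(7.2 × 10⁻⁴)(+0.34) = 1.1 × 10⁻⁴ → stable
  136–177 m: −αΔT+βΔS = −(1.7 × 10⁻⁴)(-4.9)+(7.2 × 10⁻⁴)(-0.10) = 7.6 × 10⁻⁴ → stable
Every interval has Δρ > 0: the column is stably stratified throughout.

none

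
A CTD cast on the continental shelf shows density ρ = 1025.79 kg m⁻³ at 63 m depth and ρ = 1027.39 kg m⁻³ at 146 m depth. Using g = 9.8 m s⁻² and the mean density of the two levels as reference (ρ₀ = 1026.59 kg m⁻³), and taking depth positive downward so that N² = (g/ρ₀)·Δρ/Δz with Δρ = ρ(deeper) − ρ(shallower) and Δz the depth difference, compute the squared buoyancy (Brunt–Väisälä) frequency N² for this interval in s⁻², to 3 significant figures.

1.84 × 10⁻⁴ s⁻²

Δρ = 1027.39 − 1025.79 = 1.60 kg m⁻³ over Δz = 146 − 63 = 83 m.
N² = (9.8/1026.59) × (1.60/83) = 1.8402 × 10⁻⁴ s⁻² ≈ 1.84 × 10⁻⁴ s⁻².
Since Δρ > 0 the layer is stably stratified.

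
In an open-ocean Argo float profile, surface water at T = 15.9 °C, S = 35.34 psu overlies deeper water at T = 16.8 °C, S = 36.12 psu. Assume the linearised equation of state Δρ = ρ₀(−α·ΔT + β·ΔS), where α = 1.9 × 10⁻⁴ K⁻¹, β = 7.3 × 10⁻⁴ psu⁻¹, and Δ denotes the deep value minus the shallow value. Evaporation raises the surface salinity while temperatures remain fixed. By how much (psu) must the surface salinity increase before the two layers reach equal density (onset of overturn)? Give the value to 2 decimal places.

0.55 psu

Neutral buoyancy requires −α(T_deep − T_surf) + β(S_deep − S_surf′) = 0.
S_surf′ = S_deep − (α/β)·ΔT = 36.12 − (1.9 × 10⁻⁴/7.3 × 10⁻⁴)·(+0.9) = 35.8858 psu.
Increase required: 35.8858 − 35.34 = 0.5458 psu.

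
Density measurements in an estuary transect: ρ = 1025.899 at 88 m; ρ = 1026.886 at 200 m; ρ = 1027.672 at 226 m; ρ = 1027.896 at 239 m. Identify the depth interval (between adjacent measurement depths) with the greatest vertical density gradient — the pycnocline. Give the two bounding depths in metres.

Compute the density gradient over each adjacent pair:
  88–200 m: Δρ/Δz = 0.987/112 = 8.8 × 10⁻³ kg m⁻⁴
  200–226 m: Δρ/Δz = 0.786/26 = 0.030 kg m⁻⁴
  226–239 m: Δρ/Δz = 0.224/13 = 0.017 kg m⁻⁴
The largest gradient is in the 200–226 m interval — the pycnocline.

200–226 m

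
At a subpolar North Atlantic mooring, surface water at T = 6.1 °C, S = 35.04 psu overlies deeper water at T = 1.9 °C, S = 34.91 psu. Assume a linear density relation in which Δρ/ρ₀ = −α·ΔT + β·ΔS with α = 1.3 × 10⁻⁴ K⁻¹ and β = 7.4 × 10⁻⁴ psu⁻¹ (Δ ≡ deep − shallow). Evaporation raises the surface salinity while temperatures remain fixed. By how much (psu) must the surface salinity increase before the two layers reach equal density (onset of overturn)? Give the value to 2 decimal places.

Neutral buoyancy requires −α(T_deep − T_surf) + β(S_deep − S_surf′) = 0.
S_surf′ = S_deep − (α/β)·ΔT = 34.91 − (1.3 × 10⁻⁴/7.4 × 10⁻⁴)·(-4.2) = 35.6478 psu.
Increase required: 35.6478 − 35.04 = 0.6078 psu.

0.61 psu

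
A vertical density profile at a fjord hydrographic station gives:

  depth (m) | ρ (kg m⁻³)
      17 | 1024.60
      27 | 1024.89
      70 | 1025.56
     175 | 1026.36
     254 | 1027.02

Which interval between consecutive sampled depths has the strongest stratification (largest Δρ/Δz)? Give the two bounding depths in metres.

Compute the density gradient over each adjacent pair:
  17–27 m: Δρ/Δz = 0.29/10 = 0.029 kg m⁻⁴
  27–70 m: Δρ/Δz = 0.67/43 = 0.016 kg m⁻⁴
  70–175 m: Δρ/Δz = 0.80/105 = 7.6 × 10⁻³ kg m⁻⁴
  175–254 m: Δρ/Δz = 0.66/79 = 8.4 × 10⁻³ kg m⁻⁴
The largest gradient is in the 17–27 m interval — the pycnocline.

17–27 m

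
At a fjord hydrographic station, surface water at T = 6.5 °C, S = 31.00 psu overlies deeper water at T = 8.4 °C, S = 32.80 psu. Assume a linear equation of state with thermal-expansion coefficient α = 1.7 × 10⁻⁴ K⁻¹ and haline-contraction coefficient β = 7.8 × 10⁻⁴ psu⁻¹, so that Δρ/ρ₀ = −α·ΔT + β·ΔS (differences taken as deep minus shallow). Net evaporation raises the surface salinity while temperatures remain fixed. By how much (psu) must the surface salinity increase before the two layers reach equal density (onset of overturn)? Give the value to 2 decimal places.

Neutral buoyancy requires −α(T_deep − T_surf) + β(S_deep − S_surf′) = 0.
S_surf′ = S_deep − (α/β)·ΔT = 32.80 − (1.7 × 10⁻⁴/7.8 × 10⁻⁴)·(+1.9) = 32.3859 psu.
Increase required: 32.3859 − 31.00 = 1.3859 psu.

1.39 psu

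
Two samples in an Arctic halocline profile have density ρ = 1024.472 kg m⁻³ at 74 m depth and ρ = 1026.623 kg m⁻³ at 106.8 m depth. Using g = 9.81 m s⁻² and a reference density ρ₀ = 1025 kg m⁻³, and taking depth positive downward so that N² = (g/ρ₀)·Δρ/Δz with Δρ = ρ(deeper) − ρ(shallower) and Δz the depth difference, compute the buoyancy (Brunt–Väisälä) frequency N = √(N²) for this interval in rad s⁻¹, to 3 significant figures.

0.0251 rad s⁻¹

Δρ = 1026.623 − 1024.472 = 2.151 kg m⁻³ over Δz = 106.8 − 74 = 32.8 m.
N² = (9.81/1025) × (2.151/32.8) = 6.2764 × 10⁻⁴ s⁻².
N = √(6.2764 × 10⁻⁴) = 0.025053 rad s⁻¹ ≈ 0.0251 rad s⁻¹.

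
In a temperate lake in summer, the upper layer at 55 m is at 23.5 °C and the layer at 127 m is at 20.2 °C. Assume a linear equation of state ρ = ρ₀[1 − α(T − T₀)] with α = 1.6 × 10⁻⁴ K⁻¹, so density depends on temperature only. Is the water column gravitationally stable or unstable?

ΔT = 20.2 − 23.5 = -3.3 K, so Δρ/ρ₀ = −αΔT = 5.28 × 10⁻⁴.
Δρ/ρ₀ > 0, so Δρ > 0: deeper water is denser → statically stable.

stable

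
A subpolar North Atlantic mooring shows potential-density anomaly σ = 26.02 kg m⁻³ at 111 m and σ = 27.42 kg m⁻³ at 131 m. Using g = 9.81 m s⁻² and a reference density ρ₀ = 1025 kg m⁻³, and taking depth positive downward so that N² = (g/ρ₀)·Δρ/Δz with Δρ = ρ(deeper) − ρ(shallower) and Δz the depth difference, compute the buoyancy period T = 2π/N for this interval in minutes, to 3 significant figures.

4.05 min

Δρ = 1027.42 − 1026.02 = 1.40 kg m⁻³ over Δz = 131 − 111 = 20 m.
N² = (9.81/1025) × (1.40/20) = 6.6995 × 10⁻⁴ s⁻².
N = √(6.6995 × 10⁻⁴) = 0.025883 rad s⁻¹, so T = 2π/N = 242.75 s = 4.0458 min ≈ 4.05 min.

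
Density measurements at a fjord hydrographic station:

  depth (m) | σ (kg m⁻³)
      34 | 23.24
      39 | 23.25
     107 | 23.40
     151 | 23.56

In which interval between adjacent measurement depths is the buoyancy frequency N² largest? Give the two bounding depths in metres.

Compute the density gradient over each adjacent pair:
  34–39 m: Δρ/Δz = 0.01/5 = 2.0 × 10⁻³ kg m⁻⁴
  39–107 m: Δρ/Δz = 0.15/68 = 2.2 × 10⁻³ kg m⁻⁴
  107–151 m: Δρ/Δz = 0.16/44 = 3.6 × 10⁻³ kg m⁻⁴
The largest gradient is in the 107–151 m interval — the pycnocline.

107–151 m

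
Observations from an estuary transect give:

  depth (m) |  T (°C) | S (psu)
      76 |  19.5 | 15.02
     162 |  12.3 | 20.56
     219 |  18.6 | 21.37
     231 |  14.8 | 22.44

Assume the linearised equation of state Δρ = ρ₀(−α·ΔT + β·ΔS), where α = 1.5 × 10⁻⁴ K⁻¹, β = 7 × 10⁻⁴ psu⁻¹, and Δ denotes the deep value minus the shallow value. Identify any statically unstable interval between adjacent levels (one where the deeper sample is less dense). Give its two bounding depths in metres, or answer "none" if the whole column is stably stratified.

Evaluate Δρ/ρ₀ = −αΔT + βΔS across each adjacent pair:
  76–162 m: −αΔT+βΔS = −(1.5 × 10⁻⁴)(-7.2)+(7 × 10⁻⁴)(+5.54) = 5.0 × 10⁻³ → stable
  162–219 m: −αΔT+βΔS = −(1.5 × 10⁻⁴)(+6.3)+(7 × 10⁻⁴)(+0.81) = -3.8 × 10⁻⁴ → UNSTABLE
  219–231 m: −αΔT+βΔS = −(1.5 × 10⁻⁴)(-3.8)+(7 × 10⁻⁴)(+1.07) = 1.3 × 10⁻³ → stable
The 162–219 m interval has Δρ < 0: lighter water underlies denser water.

162–219 m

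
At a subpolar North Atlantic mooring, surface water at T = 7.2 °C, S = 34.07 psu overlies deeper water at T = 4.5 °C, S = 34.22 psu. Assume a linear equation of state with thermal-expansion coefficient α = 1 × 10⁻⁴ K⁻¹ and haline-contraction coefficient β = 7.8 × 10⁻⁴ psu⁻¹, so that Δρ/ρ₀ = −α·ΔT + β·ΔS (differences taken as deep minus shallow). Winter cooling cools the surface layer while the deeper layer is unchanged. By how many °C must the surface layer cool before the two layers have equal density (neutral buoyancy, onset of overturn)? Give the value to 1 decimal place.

3.9 °C

Neutral buoyancy requires Δρ = 0, i.e. −α(T_deep − T_surf′) + β(S_deep − S_surf) = 0.
T_surf′ = T_deep − (β/α)·ΔS = 4.5 − (7.8 × 10⁻⁴/1 × 10⁻⁴)·(+0.15) = 3.330 °C.
Cooling required: 7.2 − (3.330) = 3.870 °C.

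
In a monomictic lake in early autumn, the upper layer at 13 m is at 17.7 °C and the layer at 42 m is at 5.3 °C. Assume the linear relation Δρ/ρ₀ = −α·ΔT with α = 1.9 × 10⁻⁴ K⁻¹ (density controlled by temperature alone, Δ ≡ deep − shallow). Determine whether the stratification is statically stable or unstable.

stable

ΔT = 5.3 − 17.7 = -12.4 K, so Δρ/ρ₀ = −αΔT = 2.356 × 10⁻³.
Δρ/ρ₀ > 0, so Δρ > 0: deeper water is denser → statically stable.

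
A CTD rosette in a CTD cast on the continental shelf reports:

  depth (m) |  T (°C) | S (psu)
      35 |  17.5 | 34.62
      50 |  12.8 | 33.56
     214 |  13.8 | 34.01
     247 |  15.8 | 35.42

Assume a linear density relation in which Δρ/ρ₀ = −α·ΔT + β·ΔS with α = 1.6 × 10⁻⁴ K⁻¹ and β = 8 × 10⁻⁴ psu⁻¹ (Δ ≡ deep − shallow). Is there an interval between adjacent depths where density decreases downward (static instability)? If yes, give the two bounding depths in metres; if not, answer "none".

Evaluate Δρ/ρ₀ = −αΔT + βΔS across each adjacent pair:
  35–50 m: −αΔT+βΔS = −(1.6 × 10⁻⁴)(-4.7)+(8 × 10⁻⁴)(-1.06) = -9.6 × 10⁻⁵ → UNSTABLE
  50–214 m: −αΔT+βΔS = −(1.6 × 10⁻⁴)(+1.0)+(8 × 10⁻⁴)(+0.45) = 2.0 × 10⁻⁴ → stable
  214–247 m: −αΔT+βΔS = −(1.6 × 10⁻⁴)(+2.0)+(8 × 10⁻⁴)(+1.41) = 8.1 × 10⁻⁴ → stable
The 35–50 m interval has Δρ < 0: lighter water underlies denser water.

35–50 m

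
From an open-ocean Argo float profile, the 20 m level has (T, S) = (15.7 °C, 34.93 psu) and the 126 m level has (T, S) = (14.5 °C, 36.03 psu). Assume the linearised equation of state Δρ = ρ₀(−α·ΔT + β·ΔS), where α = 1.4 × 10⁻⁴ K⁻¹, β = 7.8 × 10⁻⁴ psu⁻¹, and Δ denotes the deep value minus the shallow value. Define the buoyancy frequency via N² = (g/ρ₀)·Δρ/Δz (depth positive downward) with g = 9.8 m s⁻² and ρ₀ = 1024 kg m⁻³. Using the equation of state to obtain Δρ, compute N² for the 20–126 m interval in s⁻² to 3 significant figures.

ΔT = -1.2 K, ΔS = +1.10 psu (deep − shallow).
Δρ/ρ₀ = −αΔT + βΔS = 1.68 × 10⁻⁴ + 8.58 × 10⁻⁴ = 1.026 × 10⁻³, so Δρ ≈ 1.051 kg m⁻³.
N² = (g/ρ₀)·Δρ/Δz = g·(Δρ/ρ₀)/Δz = 9.8 × 1.026 × 10⁻³ / 106 = 9.4857 × 10⁻⁵ s⁻² ≈ 9.49 × 10⁻⁵ s⁻².

9.49 × 10⁻⁵ s⁻²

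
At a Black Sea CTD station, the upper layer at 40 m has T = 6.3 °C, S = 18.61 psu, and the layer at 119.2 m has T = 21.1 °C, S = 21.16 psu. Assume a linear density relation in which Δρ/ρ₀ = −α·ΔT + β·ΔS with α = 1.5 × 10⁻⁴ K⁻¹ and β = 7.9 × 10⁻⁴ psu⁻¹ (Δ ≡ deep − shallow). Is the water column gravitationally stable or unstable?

unstable

ΔT = 21.1 − 6.3 = +14.8 K and ΔS = 21.16 − 18.61 = +2.55 psu (deep − shallow).
−αΔT = -2.22 × 10⁻³; βΔS = 2.0145 × 10⁻³; sum Δρ/ρ₀ = -2.055 × 10⁻⁴.
Δρ/ρ₀ < 0, so Δρ < 0: deeper water is lighter → statically unstable; the column would overturn.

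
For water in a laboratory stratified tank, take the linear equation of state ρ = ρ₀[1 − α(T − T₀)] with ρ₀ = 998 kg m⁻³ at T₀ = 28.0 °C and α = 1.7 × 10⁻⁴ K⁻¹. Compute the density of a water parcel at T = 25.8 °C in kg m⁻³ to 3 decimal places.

T − T₀ = -2.2 K.
Bracket = 1 − α·(-2.2) = 1 + (3.74 × 10⁻⁴) = 1.0003740.
ρ = 998 × 1.0003740 = 998.373 kg m⁻³.

998.373 kg m⁻³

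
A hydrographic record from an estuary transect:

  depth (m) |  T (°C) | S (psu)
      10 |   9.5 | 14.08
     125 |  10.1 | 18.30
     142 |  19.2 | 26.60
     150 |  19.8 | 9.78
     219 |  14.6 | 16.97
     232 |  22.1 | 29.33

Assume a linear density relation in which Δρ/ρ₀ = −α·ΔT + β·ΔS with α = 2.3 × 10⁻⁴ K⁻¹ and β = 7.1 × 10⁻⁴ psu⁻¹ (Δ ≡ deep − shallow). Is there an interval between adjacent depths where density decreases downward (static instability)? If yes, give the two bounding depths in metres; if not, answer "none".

Evaluate Δρ/ρ₀ = −αΔT + βΔS across each adjacent pair:
  10–125 m: −αΔT+βΔS = −(2.3 × 10⁻⁴)(+0.6)+(7.1 × 10⁻⁴)(+4.22) = 2.9 × 10⁻³ → stable
  125–142 m: −αΔT+βΔS = −(2.3 × 10⁻⁴)(+9.1)+(7.1 × 10⁻⁴)(+8.30) = 3.8 × 10⁻³ → stable
  142–150 m: −αΔT+βΔS = −(2.3 × 10⁻⁴)(+0.6)+(7.1 × 10⁻⁴)(-16.82) = -0.012 → UNSTABLE
  150–219 m: −αΔT+βΔS = −(2.3 × 10⁻⁴)(-5.2)+(7.1 × 10⁻⁴)(+7.19) = 6.3 × 10⁻³ → stable
  219–232 m: −αΔT+βΔS = −(2.3 × 10⁻⁴)(+7.5)+(7.1 × 10⁻⁴)(+12.36) = 7.1 × 10⁻³ → stable
The 142–150 m interval has Δρ < 0: lighter water underlies denser water.

142–150 m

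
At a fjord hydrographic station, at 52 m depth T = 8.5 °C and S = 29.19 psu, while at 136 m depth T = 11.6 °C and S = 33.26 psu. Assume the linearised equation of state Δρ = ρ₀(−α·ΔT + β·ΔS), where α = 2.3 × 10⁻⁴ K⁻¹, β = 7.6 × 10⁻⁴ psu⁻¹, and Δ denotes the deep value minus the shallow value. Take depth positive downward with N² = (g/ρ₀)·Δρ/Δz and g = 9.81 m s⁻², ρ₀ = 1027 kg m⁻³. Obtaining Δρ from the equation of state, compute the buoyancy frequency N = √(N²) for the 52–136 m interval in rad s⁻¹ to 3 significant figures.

0.0167 rad s⁻¹

ΔT = +3.1 K, ΔS = +4.07 psu (deep − shallow).
Δρ/ρ₀ = −αΔT + βΔS = -7.13 × 10⁻⁴ + 3.0932 × 10⁻³ = 2.3802 × 10⁻³, so Δρ ≈ 2.444 kg m⁻³.
N² = (g/ρ₀)·Δρ/Δz = g·(Δρ/ρ₀)/Δz = 9.81 × 2.3802 × 10⁻³ / 84 = 2.7797 × 10⁻⁴ s⁻².
N = √(2.7797 × 10⁻⁴) = 0.016672 rad s⁻¹ ≈ 0.0167 rad s⁻¹.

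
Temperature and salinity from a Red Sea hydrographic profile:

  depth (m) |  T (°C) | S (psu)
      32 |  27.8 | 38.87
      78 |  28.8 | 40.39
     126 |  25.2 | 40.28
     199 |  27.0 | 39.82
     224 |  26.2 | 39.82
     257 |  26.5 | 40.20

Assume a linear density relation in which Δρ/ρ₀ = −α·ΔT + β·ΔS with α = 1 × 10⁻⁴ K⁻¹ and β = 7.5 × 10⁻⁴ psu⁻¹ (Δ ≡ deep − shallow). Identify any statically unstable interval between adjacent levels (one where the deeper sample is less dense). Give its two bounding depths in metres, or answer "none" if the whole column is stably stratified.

126–199 m

Evaluate Δρ/ρ₀ = −αΔT + βΔS across each adjacent pair:
  32–78 m: −αΔT+βΔS = −(1 × 10⁻⁴)(+1.0)+(7.5 × 10⁻⁴)(+1.52) = 1.0 × 10⁻³ → stable
  78–126 m: −αΔT+βΔS = −(1 × 10⁻⁴)(-3.6)+(7.5 × 10⁻⁴)(-0.11) = 2.8 × 10⁻⁴ → stable
  126–199 m: −αΔT+βΔS = −(1 × 10⁻⁴)(+1.8)+(7.5 × 10⁻⁴)(-0.46) = -5.3 × 10⁻⁴ → UNSTABLE
  199–224 m: −αΔT+βΔS = −(1 × 10⁻⁴)(-0.8)+(7.5 × 10⁻⁴)(+0.00) = 8.0 × 10⁻⁵ → stable
  224–257 m: −αΔT+βΔS = −(1 × 10⁻⁴)(+0.3)+(7.5 × 10⁻⁴)(+0.38) = 2.5 × 10⁻⁴ → stable
The 126–199 m interval has Δρ < 0: lighter water underlies denser water.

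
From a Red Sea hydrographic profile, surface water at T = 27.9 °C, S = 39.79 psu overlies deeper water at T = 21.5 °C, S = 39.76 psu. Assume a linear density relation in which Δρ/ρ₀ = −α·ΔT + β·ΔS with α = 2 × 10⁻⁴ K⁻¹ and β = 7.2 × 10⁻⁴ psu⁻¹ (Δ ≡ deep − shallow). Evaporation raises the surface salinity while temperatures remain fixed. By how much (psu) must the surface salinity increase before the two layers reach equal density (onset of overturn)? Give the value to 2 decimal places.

1.75 psu

Neutral buoyancy requires −α(T_deep − T_surf) + β(S_deep − S_surf′) = 0.
S_surf′ = S_deep − (α/β)·ΔT = 39.76 − (2 × 10⁻⁴/7.2 × 10⁻⁴)·(-6.4) = 41.5378 psu.
Increase required: 41.5378 − 39.79 = 1.7478 psu.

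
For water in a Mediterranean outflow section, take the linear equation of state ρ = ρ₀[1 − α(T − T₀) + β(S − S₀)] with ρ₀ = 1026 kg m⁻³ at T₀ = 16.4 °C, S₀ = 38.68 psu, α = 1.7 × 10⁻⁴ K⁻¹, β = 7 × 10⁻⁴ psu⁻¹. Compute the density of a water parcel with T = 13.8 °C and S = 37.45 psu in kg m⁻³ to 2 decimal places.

T − T₀ = -2.6 K, S − S₀ = -1.23 psu.
Bracket = 1 − α·(-2.6) + β·(-1.23) = 1 + (-4.19 × 10⁻⁴) = 0.9995810.
ρ = 1026 × 0.9995810 = 1025.57 kg m⁻³.

1025.57 kg m⁻³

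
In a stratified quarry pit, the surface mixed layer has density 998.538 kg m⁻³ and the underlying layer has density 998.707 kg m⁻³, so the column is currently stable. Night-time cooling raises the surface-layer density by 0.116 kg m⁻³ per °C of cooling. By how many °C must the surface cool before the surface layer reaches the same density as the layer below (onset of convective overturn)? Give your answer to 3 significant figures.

Density deficit of the surface layer: 998.707 − 998.538 = 0.169 kg m⁻³.
Required change = 0.169 / 0.116 = 1.46 °C.

1.46 °C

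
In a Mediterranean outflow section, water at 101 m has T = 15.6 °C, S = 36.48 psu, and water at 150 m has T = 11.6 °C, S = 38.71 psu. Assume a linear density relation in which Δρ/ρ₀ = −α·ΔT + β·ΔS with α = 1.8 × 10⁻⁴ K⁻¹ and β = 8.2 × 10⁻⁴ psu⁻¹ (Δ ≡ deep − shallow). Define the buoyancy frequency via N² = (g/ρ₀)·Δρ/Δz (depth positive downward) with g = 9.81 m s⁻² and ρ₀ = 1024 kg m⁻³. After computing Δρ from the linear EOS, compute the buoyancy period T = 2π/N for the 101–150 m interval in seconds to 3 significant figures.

278 s

ΔT = -4.0 K, ΔS = +2.23 psu (deep − shallow).
Δρ/ρ₀ = −αΔT + βΔS = 7.20 × 10⁻⁴ + 1.8286 × 10⁻³ = 2.5486 × 10⁻³, so Δρ ≈ 2.610 kg m⁻³.
N² = (g/ρ₀)·Δρ/Δz = g·(Δρ/ρ₀)/Δz = 9.81 × 2.5486 × 10⁻³ / 49 = 5.1024 × 10⁻⁴ s⁻².
N = √(5.1024 × 10⁻⁴) = 0.022588 rad s⁻¹ → T = 2π/N = 278.16 s ≈ 278 s.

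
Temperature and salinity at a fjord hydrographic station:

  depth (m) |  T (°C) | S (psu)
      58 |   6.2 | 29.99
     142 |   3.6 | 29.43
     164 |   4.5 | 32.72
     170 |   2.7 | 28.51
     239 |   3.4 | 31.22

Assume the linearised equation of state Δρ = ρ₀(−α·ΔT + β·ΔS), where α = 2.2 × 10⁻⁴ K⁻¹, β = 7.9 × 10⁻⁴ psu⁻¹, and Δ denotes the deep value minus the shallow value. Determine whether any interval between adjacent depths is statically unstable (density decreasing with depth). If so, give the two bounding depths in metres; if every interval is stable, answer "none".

164–170 m

Evaluate Δρ/ρ₀ = −αΔT + βΔS across each adjacent pair:
  58–142 m: −αΔT+βΔS = −(2.2 × 10⁻⁴)(-2.6)+(7.9 × 10⁻⁴)(-0.56) = 1.3 × 10⁻⁴ → stable
  142–164 m: −αΔT+βΔS = −(2.2 × 10⁻⁴)(+0.9)+(7.9 × 10⁻⁴)(+3.29) = 2.4 × 10⁻³ → stable
  164–170 m: −αΔT+βΔS = −(2.2 × 10⁻⁴)(-1.8)+(7.9 × 10⁻⁴)(-4.21) = -2.9 × 10⁻³ → UNSTABLE
  170–239 m: −αΔT+βΔS = −(2.2 × 10⁻⁴)(+0.7)+(7.9 × 10⁻⁴)(+2.71) = 2.0 × 10⁻³ → stable
The 164–170 m interval has Δρ < 0: lighter water underlies denser water.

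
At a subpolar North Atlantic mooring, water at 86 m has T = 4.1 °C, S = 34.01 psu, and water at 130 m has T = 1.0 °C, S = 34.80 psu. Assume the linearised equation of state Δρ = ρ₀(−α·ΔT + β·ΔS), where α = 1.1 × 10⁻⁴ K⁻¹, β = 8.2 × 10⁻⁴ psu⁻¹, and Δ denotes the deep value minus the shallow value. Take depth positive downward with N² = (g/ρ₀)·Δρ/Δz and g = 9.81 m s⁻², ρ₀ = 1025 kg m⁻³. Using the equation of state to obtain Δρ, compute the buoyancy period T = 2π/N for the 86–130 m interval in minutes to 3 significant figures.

7.05 min

ΔT = -3.1 K, ΔS = +0.79 psu (deep − shallow).
Δρ/ρ₀ = −αΔT + βΔS = 3.41 × 10⁻⁴ + 6.478 × 10⁻⁴ = 9.888 × 10⁻⁴, so Δρ ≈ 1.014 kg m⁻³.
N² = (g/ρ₀)·Δρ/Δz = g·(Δρ/ρ₀)/Δz = 9.81 × 9.888 × 10⁻⁴ / 44 = 2.2046 × 10⁻⁴ s⁻².
N = √(2.2046 × 10⁻⁴) = 0.014848 rad s⁻¹ → T = 2π/N = 423.17 s = 7.0528 min ≈ 7.05 min.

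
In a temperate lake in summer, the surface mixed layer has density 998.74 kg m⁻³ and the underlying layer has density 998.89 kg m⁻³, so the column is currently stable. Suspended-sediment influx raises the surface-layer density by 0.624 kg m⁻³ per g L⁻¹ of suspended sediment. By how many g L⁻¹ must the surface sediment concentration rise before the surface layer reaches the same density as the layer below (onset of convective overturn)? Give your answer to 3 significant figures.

0.240 g L⁻¹

Density deficit of the surface layer: 998.89 − 998.74 = 0.15 kg m⁻³.
Required change = 0.15 / 0.624 = 0.240 g L⁻¹.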